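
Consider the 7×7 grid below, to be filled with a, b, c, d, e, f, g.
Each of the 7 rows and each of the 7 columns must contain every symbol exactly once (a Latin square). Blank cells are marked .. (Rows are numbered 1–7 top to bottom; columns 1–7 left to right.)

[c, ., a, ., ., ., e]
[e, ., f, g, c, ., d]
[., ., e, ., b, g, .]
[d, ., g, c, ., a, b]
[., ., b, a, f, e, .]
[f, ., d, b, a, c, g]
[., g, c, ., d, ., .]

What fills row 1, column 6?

d

Row 1, column 5: row 1 has {a, c, e} and column 5 has {a, b, c, d, f}, leaving only g.
Row 2, column 6: row 2 has {c, d, e, f, g} and column 6 has {a, c, e, g}, leaving only b.
Row 2, column 2: row 2 has {b, c, d, e, f, g} and column 2 has {g}, leaving only a.
Row 3, column 1: row 3 has {b, e, g} and column 1 has {c, d, e, f}, leaving only a.
Row 4, column 5: row 4 has {a, b, c, d, g} and column 5 has {a, b, c, d, f, g}, leaving only e.
Row 4, column 2: row 4 has {a, b, c, d, e, g} and column 2 has {a, g}, leaving only f.
Row 5, column 1: row 5 has {a, b, e, f} and column 1 has {a, c, d, e, f}, leaving only g.
Row 5, column 7: row 5 has {a, b, e, f, g} and column 7 has {b, d, e, g}, leaving only c.
Row 3, column 7: row 3 has {a, b, e, g} and column 7 has {b, c, d, e, g}, leaving only f.
Row 3, column 4: row 3 has {a, b, e, f, g} and column 4 has {a, b, c, g}, leaving only d.
Row 1, column 4: row 1 has {a, c, e, g} and column 4 has {a, b, c, d, g}, leaving only f.
Row 1 already has {a, c, e, f, g} and column 6 already has {a, b, c, e, g}, so row 1, column 6 must be d.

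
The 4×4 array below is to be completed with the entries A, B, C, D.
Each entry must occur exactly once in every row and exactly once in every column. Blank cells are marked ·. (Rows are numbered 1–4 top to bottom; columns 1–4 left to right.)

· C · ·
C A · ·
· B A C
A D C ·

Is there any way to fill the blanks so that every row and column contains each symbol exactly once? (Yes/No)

No row or column among the givens repeats a symbol, and propagating forced cells runs into no contradiction.
One valid completion exists (for instance, B C D A / C A B D / D B A C / A D C B).

Yes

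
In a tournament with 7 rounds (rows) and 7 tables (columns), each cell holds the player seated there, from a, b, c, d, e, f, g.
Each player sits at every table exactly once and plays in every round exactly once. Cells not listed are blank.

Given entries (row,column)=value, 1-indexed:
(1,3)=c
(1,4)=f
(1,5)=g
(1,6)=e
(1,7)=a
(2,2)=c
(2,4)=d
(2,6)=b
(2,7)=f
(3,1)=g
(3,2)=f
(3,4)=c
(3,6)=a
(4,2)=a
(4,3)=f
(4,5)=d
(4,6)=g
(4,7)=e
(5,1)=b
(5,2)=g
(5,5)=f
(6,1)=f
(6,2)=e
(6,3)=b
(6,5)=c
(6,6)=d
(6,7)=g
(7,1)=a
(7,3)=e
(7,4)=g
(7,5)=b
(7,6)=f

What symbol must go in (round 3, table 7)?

Round 1, table 1: round 1 has {a, c, e, f, g} and table 1 has {a, b, f, g}, leaving only d.
Round 1, table 2: round 1 has {a, c, d, e, f, g} and table 2 has {a, c, e, f, g}, leaving only b.
Round 2, table 1: round 2 has {b, c, d, f} and table 1 has {a, b, d, f, g}, leaving only e.
Round 2, table 5: round 2 has {b, c, d, e, f} and table 5 has {b, c, d, f, g}, leaving only a.
Round 2, table 3: round 2 has {a, b, c, d, e, f} and table 3 has {b, c, e, f}, leaving only g.
Round 3, table 3: round 3 has {a, c, f, g} and table 3 has {b, c, e, f, g}, leaving only d.
Round 3 already has {a, c, d, f, g} and table 7 already has {a, e, f, g}, so round 3, table 7 must be b.

b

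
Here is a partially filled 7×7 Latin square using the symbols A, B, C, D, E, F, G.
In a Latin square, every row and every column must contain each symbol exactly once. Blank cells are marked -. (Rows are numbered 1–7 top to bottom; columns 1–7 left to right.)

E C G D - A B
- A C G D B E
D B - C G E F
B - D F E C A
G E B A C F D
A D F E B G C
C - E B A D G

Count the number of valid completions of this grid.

Row 1, column 5: eliminating its row and column leaves {F}.
Row 2, column 1: eliminating its row and column leaves {F}.
Row 3, column 3: eliminating its row and column leaves {A}.
Row 4, column 2: eliminating its row and column leaves {G}.
Row 7, column 2: eliminating its row and column leaves {F}.
Only one assignment across all blanks avoids any row or column repeat, giving 1 completion.

1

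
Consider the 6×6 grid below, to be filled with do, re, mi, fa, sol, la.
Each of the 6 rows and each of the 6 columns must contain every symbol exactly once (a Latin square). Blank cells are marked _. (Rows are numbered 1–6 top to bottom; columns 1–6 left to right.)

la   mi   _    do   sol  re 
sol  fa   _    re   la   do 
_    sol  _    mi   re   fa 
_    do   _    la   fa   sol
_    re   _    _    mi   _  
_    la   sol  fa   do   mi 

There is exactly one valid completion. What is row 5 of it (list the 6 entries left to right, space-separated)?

Row 5, column 4: row 5 has {re, mi} and column 4 has {do, re, mi, fa, la}, leaving only sol.
Row 5, column 6: row 5 has {re, mi, sol} and column 6 has {do, re, mi, fa, sol}, leaving only la.
Row 1, column 3: row 1 has {do, re, mi, sol, la} and column 3 has {sol}, leaving only fa.
Row 5, column 3: row 5 has {re, mi, sol, la} and column 3 has {fa, sol}, leaving only do.
Row 5, column 1: row 5 has {do, re, mi, sol, la} and column 1 has {sol, la}, leaving only fa.
So row 5 reads: fa re do sol mi la.

fa re do sol mi la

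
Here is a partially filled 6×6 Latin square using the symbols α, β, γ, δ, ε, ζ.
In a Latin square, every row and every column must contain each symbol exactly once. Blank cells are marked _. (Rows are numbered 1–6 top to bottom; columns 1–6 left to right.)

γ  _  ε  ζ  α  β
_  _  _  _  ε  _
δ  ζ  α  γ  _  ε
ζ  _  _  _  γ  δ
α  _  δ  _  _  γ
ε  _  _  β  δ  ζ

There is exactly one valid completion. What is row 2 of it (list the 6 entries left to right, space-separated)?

β γ ζ δ ε α

Row 2, column 1: row 2 has {ε} and column 1 has {α, γ, δ, ε, ζ}, leaving only β.
Row 2, column 6: row 2 has {β, ε} and column 6 has {β, γ, δ, ε, ζ}, leaving only α.
Row 2, column 4: row 2 has {α, β, ε} and column 4 has {β, γ, ζ}, leaving only δ.
Row 2, column 2: row 2 has {α, β, δ, ε} and column 2 has {ζ}, leaving only γ.
Row 2, column 3: row 2 has {α, β, γ, δ, ε} and column 3 has {α, δ, ε}, leaving only ζ.
So row 2 reads: β γ ζ δ ε α.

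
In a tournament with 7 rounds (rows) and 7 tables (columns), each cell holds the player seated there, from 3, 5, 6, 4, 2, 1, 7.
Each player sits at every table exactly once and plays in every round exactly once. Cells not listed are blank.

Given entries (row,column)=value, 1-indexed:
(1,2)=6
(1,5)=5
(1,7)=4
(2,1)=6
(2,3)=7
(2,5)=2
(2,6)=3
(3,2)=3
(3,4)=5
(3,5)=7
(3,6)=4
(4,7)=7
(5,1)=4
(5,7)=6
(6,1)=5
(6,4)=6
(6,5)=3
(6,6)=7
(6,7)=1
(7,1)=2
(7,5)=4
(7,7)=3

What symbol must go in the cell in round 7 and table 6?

6

Round 2, table 7: round 2 has {3, 6, 2, 7} and table 7 has {3, 6, 4, 1, 7}, leaving only 5.
Round 3, table 1: round 3 has {3, 5, 4, 7} and table 1 has {5, 6, 4, 2}, leaving only 1.
Round 3, table 7: round 3 has {3, 5, 4, 1, 7} and table 7 has {3, 5, 6, 4, 1, 7}, leaving only 2.
Round 3, table 3: round 3 has {3, 5, 4, 2, 1, 7} and table 3 has {7}, leaving only 6.
Round 4, table 1: round 4 has {7} and table 1 has {5, 6, 4, 2, 1}, leaving only 3.
Round 1, table 1: round 1 has {5, 6, 4} and table 1 has {3, 5, 6, 4, 2, 1}, leaving only 7.
Round 5, table 5: round 5 has {6, 4} and table 5 has {3, 5, 4, 2, 7}, leaving only 1.
Round 4, table 5: round 4 has {3, 7} and table 5 has {3, 5, 4, 2, 1, 7}, leaving only 6.
Round 7, table 6 is narrowed to {5, 6, 1}.
If it were 5, then round 4, table 6 would be left with no valid symbol.
If it were 1, then round 5, table 6 would be left with no valid symbol.
So round 7, table 6 must be 6.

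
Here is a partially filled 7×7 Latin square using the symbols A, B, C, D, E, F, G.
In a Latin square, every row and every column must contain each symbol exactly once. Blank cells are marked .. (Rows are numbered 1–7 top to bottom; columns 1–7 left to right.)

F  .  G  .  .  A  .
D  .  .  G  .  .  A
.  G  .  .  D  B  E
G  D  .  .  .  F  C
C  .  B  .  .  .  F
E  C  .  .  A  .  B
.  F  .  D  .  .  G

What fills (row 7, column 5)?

E

Row 1, column 7: row 1 has {A, F, G} and column 7 has {A, B, C, E, F, G}, leaving only D.
Row 3, column 1: row 3 has {B, D, E, G} and column 1 has {C, D, E, F, G}, leaving only A.
Row 6, column 4: row 6 has {A, B, C, E} and column 4 has {D, G}, leaving only F.
Row 3, column 4: row 3 has {A, B, D, E, G} and column 4 has {D, F, G}, leaving only C.
Row 3, column 3: row 3 has {A, B, C, D, E, G} and column 3 has {B, G}, leaving only F.
Row 6, column 3: row 6 has {A, B, C, E, F} and column 3 has {B, F, G}, leaving only D.
Row 6, column 6: row 6 has {A, B, C, D, E, F} and column 6 has {A, B, F}, leaving only G.
Row 7, column 1: row 7 has {D, F, G} and column 1 has {A, C, D, E, F, G}, leaving only B.
Row 7, column 5 is narrowed to {C, E}.
If it were C, then row 1, column 5 would be left with no valid symbol.
So row 7, column 5 must be E.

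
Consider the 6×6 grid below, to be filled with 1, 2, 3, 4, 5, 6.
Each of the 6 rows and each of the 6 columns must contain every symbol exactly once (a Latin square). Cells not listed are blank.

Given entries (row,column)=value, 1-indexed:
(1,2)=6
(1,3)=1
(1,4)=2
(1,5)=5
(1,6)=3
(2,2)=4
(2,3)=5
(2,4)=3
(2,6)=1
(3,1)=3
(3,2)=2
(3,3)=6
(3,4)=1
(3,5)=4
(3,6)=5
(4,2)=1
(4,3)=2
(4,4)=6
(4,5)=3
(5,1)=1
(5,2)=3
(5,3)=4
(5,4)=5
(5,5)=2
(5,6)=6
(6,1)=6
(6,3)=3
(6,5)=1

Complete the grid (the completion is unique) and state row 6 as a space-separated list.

6 5 3 4 1 2

Row 6, column 2: row 6 has {1, 3, 6} and column 2 has {1, 2, 3, 4, 6}, leaving only 5.
Row 6, column 4: row 6 has {1, 3, 5, 6} and column 4 has {1, 2, 3, 5, 6}, leaving only 4.
Row 6, column 6: row 6 has {1, 3, 4, 5, 6} and column 6 has {1, 3, 5, 6}, leaving only 2.
So row 6 reads: 6 5 3 4 1 2.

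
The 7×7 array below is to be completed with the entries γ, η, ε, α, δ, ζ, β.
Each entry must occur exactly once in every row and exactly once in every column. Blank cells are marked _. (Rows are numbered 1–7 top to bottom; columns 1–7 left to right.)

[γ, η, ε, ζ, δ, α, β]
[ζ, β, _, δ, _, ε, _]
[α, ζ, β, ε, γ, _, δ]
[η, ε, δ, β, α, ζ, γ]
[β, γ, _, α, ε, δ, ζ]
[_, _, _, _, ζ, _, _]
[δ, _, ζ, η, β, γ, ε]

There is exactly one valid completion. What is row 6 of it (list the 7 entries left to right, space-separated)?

ε δ α γ ζ β η

Row 6, column 1: row 6 has {ζ} and column 1 has {γ, η, α, δ, ζ, β}, leaving only ε.
Row 6, column 4: row 6 has {ε, ζ} and column 4 has {η, ε, α, δ, ζ, β}, leaving only γ.
Row 2, column 5: row 2 has {ε, δ, ζ, β} and column 5 has {γ, ε, α, δ, ζ, β}, leaving only η.
Row 2, column 7: row 2 has {η, ε, δ, ζ, β} and column 7 has {γ, ε, δ, ζ, β}, leaving only α.
Row 6, column 7: row 6 has {γ, ε, ζ} and column 7 has {γ, ε, α, δ, ζ, β}, leaving only η.
Row 6, column 3: row 6 has {γ, η, ε, ζ} and column 3 has {ε, δ, ζ, β}, leaving only α.
Row 6, column 2: row 6 has {γ, η, ε, α, ζ} and column 2 has {γ, η, ε, ζ, β}, leaving only δ.
Row 6, column 6: row 6 has {γ, η, ε, α, δ, ζ} and column 6 has {γ, ε, α, δ, ζ}, leaving only β.
So row 6 reads: ε δ α γ ζ β η.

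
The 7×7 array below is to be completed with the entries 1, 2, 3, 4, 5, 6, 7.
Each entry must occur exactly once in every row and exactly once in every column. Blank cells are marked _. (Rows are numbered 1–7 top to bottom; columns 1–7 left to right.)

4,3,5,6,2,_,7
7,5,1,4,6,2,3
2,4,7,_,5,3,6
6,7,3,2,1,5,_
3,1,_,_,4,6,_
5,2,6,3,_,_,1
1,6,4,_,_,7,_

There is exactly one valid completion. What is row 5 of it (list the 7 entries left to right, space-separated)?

3 1 2 7 4 6 5

Row 5, column 3: row 5 has {1, 3, 4, 6} and column 3 has {1, 3, 4, 5, 6, 7}, leaving only 2.
Row 5, column 7: row 5 has {1, 2, 3, 4, 6} and column 7 has {1, 3, 6, 7}, leaving only 5.
Row 5, column 4: row 5 has {1, 2, 3, 4, 5, 6} and column 4 has {2, 3, 4, 6}, leaving only 7.
So row 5 reads: 3 1 2 7 4 6 5.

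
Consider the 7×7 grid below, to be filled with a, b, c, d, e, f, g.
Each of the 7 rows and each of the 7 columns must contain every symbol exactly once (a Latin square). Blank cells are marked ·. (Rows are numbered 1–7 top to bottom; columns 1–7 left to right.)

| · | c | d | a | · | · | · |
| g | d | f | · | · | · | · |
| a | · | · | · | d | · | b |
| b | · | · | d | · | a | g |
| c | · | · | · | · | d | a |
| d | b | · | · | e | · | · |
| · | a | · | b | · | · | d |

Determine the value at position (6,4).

Row 6, column 4 is narrowed to {c, f, g}.
If it were c, then row 6, column 6 would be left with no valid symbol.
If it were f, then row 6, column 6 would be left with no valid symbol.
So row 6, column 4 must be g.

g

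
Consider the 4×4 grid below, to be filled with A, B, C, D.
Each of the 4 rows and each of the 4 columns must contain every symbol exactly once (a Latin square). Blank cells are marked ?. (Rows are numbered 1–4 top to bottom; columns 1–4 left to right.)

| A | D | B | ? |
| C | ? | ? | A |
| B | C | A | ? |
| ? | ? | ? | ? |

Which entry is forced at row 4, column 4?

B

Row 1, column 4: row 1 has {A, B, D} and column 4 has {A}, leaving only C.
Row 2, column 2: row 2 has {A, C} and column 2 has {C, D}, leaving only B.
Row 2, column 3: row 2 has {A, B, C} and column 3 has {A, B}, leaving only D.
Row 3, column 4: row 3 has {A, B, C} and column 4 has {A, C}, leaving only D.
Row 4 already has {} and column 4 already has {A, C, D}, so row 4, column 4 must be B.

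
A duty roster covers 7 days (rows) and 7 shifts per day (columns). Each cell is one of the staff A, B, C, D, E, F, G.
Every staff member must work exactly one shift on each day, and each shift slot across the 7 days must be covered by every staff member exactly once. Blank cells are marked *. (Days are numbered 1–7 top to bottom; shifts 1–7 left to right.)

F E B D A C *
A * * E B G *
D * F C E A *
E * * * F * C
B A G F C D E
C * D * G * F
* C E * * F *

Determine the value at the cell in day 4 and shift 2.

Day 1, shift 7: day 1 has {A, B, C, D, E, F} and shift 7 has {C, E, F}, leaving only G.
Day 2, shift 3: day 2 has {A, B, E, G} and shift 3 has {B, D, E, F, G}, leaving only C.
Day 2, shift 7: day 2 has {A, B, C, E, G} and shift 7 has {C, E, F, G}, leaving only D.
Day 2, shift 2: day 2 has {A, B, C, D, E, G} and shift 2 has {A, C, E}, leaving only F.
Day 3, shift 7: day 3 has {A, C, D, E, F} and shift 7 has {C, D, E, F, G}, leaving only B.
Day 3, shift 2: day 3 has {A, B, C, D, E, F} and shift 2 has {A, C, E, F}, leaving only G.
Day 4, shift 3: day 4 has {C, E, F} and shift 3 has {B, C, D, E, F, G}, leaving only A.
Day 4, shift 6: day 4 has {A, C, E, F} and shift 6 has {A, C, D, F, G}, leaving only B.
Day 4 already has {A, B, C, E, F} and shift 2 already has {A, C, E, F, G}, so day 4, shift 2 must be D.

D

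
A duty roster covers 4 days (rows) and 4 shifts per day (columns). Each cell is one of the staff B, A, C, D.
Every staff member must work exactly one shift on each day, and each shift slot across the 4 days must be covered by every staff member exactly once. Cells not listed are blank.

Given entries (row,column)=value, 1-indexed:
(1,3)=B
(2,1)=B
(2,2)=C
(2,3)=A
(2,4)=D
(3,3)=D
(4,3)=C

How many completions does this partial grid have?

Day 1, shift 1: eliminating its day and shift leaves {A, C, D}.
Day 1, shift 2: eliminating its day and shift leaves {A, D}.
Day 1, shift 4: eliminating its day and shift leaves {A, C}.
Day 3, shift 1: eliminating its day and shift leaves {A, C}.
Day 3, shift 2: eliminating its day and shift leaves {B, A}.
Day 3, shift 4: eliminating its day and shift leaves {B, A, C}.
Day 4, shift 1: eliminating its day and shift leaves {A, D}.
Day 4, shift 2: eliminating its day and shift leaves {B, A, D}.
Day 4, shift 4: eliminating its day and shift leaves {B, A}.
Enumerating the assignments across these blanks that avoid any day or shift repeat gives 4 completions.

4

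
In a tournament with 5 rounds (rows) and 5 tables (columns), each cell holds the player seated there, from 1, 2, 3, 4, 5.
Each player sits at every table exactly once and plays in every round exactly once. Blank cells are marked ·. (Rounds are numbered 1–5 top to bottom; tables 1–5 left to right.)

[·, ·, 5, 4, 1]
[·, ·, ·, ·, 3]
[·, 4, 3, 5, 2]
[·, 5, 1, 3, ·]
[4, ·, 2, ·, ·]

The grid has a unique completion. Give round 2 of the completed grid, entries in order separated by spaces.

Round 2, table 3: round 2 has {3} and table 3 has {1, 2, 3, 5}, leaving only 4.
Round 3, table 1: round 3 has {2, 3, 4, 5} and table 1 has {4}, leaving only 1.
Round 4, table 1: round 4 has {1, 3, 5} and table 1 has {1, 4}, leaving only 2.
Round 2, table 1: round 2 has {3, 4} and table 1 has {1, 2, 4}, leaving only 5.
Round 1, table 1: round 1 has {1, 4, 5} and table 1 has {1, 2, 4, 5}, leaving only 3.
Round 1, table 2: round 1 has {1, 3, 4, 5} and table 2 has {4, 5}, leaving only 2.
Round 2, table 2: round 2 has {3, 4, 5} and table 2 has {2, 4, 5}, leaving only 1.
Round 2, table 4: round 2 has {1, 3, 4, 5} and table 4 has {3, 4, 5}, leaving only 2.
So round 2 reads: 5 1 4 2 3.

5 1 4 2 3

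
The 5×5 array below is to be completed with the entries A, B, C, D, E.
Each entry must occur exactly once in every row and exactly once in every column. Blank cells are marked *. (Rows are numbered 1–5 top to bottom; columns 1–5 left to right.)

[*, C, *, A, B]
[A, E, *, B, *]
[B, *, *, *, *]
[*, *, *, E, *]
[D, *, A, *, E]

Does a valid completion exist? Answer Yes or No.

No row or column among the givens repeats a symbol, and propagating forced cells runs into no contradiction.
One valid completion exists (for instance, E C D A B / A E C B D / B A E D C / C D B E A / D B A C E).

Yes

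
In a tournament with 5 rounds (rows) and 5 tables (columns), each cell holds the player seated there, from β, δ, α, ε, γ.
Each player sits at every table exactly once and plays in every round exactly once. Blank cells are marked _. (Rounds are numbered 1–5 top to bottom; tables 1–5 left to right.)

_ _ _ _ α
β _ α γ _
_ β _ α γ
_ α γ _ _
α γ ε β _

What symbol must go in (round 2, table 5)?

ε

Round 3, table 3: round 3 has {β, α, γ} and table 3 has {α, ε, γ}, leaving only δ.
Round 1, table 3: round 1 has {α} and table 3 has {δ, α, ε, γ}, leaving only β.
Round 3, table 1: round 3 has {β, δ, α, γ} and table 1 has {β, α}, leaving only ε.
Round 4, table 1: round 4 has {α, γ} and table 1 has {β, α, ε}, leaving only δ.
Round 1, table 1: round 1 has {β, α} and table 1 has {β, δ, α, ε}, leaving only γ.
Round 4, table 4: round 4 has {δ, α, γ} and table 4 has {β, α, γ}, leaving only ε.
Round 1, table 4: round 1 has {β, α, γ} and table 4 has {β, α, ε, γ}, leaving only δ.
Round 1, table 2: round 1 has {β, δ, α, γ} and table 2 has {β, α, γ}, leaving only ε.
Round 2, table 2: round 2 has {β, α, γ} and table 2 has {β, α, ε, γ}, leaving only δ.
Round 2 already has {β, δ, α, γ} and table 5 already has {α, γ}, so round 2, table 5 must be ε.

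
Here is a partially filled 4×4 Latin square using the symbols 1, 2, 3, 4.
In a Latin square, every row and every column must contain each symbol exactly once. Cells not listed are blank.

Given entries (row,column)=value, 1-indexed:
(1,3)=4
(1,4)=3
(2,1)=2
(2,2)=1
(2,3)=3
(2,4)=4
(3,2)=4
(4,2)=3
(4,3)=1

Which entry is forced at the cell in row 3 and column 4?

1

Row 1, column 1: row 1 has {3, 4} and column 1 has {2}, leaving only 1.
Row 1, column 2: row 1 has {1, 3, 4} and column 2 has {1, 3, 4}, leaving only 2.
Row 3, column 1: row 3 has {4} and column 1 has {1, 2}, leaving only 3.
Row 3, column 3: row 3 has {3, 4} and column 3 has {1, 3, 4}, leaving only 2.
Row 3 already has {2, 3, 4} and column 4 already has {3, 4}, so row 3, column 4 must be 1.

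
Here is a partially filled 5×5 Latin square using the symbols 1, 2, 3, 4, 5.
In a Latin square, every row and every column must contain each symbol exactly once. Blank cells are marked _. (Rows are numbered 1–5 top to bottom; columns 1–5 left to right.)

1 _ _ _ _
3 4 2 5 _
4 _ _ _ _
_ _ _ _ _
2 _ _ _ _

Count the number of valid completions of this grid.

56

Row 1, column 2: eliminating its row and column leaves {2, 3, 5}.
Row 1, column 3: eliminating its row and column leaves {3, 4, 5}.
Row 1, column 4: eliminating its row and column leaves {2, 3, 4}.
Row 1, column 5: eliminating its row and column leaves {2, 3, 4, 5}.
Row 2, column 5: eliminating its row and column leaves {1}.
Row 3, column 2: eliminating its row and column leaves {1, 2, 3, 5}.
Row 3, column 3: eliminating its row and column leaves {1, 3, 5}.
Row 3, column 4: eliminating its row and column leaves {1, 2, 3}.
Row 3, column 5: eliminating its row and column leaves {1, 2, 3, 5}.
Row 4, column 1: eliminating its row and column leaves {5}.
Row 4, column 2: eliminating its row and column leaves {1, 2, 3, 5}.
Row 4, column 3: eliminating its row and column leaves {1, 3, 4, 5}.
Row 4, column 4: eliminating its row and column leaves {1, 2, 3, 4}.
Row 4, column 5: eliminating its row and column leaves {1, 2, 3, 4, 5}.
Row 5, column 2: eliminating its row and column leaves {1, 3, 5}.
Row 5, column 3: eliminating its row and column leaves {1, 3, 4, 5}.
Row 5, column 4: eliminating its row and column leaves {1, 3, 4}.
Row 5, column 5: eliminating its row and column leaves {1, 3, 4, 5}.
Enumerating the assignments across these blanks that avoid any row or column repeat gives 56 completions.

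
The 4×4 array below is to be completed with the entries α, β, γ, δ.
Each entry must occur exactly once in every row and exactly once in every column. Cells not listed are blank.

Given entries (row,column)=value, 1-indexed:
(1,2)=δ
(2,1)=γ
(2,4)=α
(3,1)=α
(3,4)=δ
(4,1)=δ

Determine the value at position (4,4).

Row 1, column 1: row 1 has {δ} and column 1 has {α, γ, δ}, leaving only β.
Row 1, column 4: row 1 has {β, δ} and column 4 has {α, δ}, leaving only γ.
Row 4 already has {δ} and column 4 already has {α, γ, δ}, so row 4, column 4 must be β.

β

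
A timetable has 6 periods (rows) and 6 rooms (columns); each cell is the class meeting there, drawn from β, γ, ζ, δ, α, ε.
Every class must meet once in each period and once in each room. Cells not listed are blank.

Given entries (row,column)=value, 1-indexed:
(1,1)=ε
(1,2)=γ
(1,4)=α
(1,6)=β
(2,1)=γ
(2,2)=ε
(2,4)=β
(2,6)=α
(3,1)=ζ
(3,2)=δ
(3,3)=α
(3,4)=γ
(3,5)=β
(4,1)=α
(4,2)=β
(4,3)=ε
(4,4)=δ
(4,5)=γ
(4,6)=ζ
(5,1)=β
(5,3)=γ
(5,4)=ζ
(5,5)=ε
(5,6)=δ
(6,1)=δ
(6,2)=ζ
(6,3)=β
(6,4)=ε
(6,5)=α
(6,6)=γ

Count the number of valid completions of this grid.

Period 1, room 3: eliminating its period and room leaves {ζ, δ}.
Period 1, room 5: eliminating its period and room leaves {ζ, δ}.
Period 2, room 3: eliminating its period and room leaves {ζ, δ}.
Period 2, room 5: eliminating its period and room leaves {ζ, δ}.
Period 3, room 6: eliminating its period and room leaves {ε}.
Period 5, room 2: eliminating its period and room leaves {α}.
Enumerating the assignments across these blanks that avoid any period or room repeat gives 2 completions.

2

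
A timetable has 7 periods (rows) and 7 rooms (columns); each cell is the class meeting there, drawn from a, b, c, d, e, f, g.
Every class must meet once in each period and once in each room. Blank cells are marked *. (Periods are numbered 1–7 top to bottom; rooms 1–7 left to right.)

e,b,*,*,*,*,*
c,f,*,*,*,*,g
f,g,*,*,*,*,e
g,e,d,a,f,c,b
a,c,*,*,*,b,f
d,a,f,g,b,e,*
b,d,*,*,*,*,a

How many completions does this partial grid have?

17

Period 1, room 3: eliminating its period and room leaves {a, c, g}.
Period 1, room 4: eliminating its period and room leaves {c, d, f}.
Period 1, room 5: eliminating its period and room leaves {a, c, d, g}.
Period 1, room 6: eliminating its period and room leaves {a, d, f, g}.
Period 1, room 7: eliminating its period and room leaves {c, d}.
Period 2, room 3: eliminating its period and room leaves {a, b, e}.
Period 2, room 4: eliminating its period and room leaves {b, d, e}.
Period 2, room 5: eliminating its period and room leaves {a, d, e}.
Period 2, room 6: eliminating its period and room leaves {a, d}.
Period 3, room 3: eliminating its period and room leaves {a, b, c}.
Period 3, room 4: eliminating its period and room leaves {b, c, d}.
Period 3, room 5: eliminating its period and room leaves {a, c, d}.
Period 3, room 6: eliminating its period and room leaves {a, d}.
Period 5, room 3: eliminating its period and room leaves {e, g}.
Period 5, room 4: eliminating its period and room leaves {d, e}.
Period 5, room 5: eliminating its period and room leaves {d, e, g}.
Period 6, room 7: eliminating its period and room leaves {c}.
Period 7, room 3: eliminating its period and room leaves {c, e, g}.
Period 7, room 4: eliminating its period and room leaves {c, e, f}.
Period 7, room 5: eliminating its period and room leaves {c, e, g}.
Period 7, room 6: eliminating its period and room leaves {f, g}.
Enumerating the assignments across these blanks that avoid any period or room repeat gives 17 completions.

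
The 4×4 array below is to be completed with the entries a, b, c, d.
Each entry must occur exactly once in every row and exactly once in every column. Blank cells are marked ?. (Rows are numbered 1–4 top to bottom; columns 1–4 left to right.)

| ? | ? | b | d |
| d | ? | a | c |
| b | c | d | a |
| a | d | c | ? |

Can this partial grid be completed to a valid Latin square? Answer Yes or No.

No row or column among the givens repeats a symbol, and propagating forced cells runs into no contradiction.
One valid completion exists (for instance, c a b d / d b a c / b c d a / a d c b).

Yes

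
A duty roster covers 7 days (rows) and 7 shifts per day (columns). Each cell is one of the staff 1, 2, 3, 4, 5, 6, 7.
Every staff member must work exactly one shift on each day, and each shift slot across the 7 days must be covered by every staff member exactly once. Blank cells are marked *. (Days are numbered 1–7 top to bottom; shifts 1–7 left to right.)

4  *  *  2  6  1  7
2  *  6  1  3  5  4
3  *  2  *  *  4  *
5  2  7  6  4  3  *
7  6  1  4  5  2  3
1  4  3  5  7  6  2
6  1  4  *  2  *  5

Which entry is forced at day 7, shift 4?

Day 1, shift 3: day 1 has {1, 2, 4, 6, 7} and shift 3 has {1, 2, 3, 4, 6, 7}, leaving only 5.
Day 1, shift 2: day 1 has {1, 2, 4, 5, 6, 7} and shift 2 has {1, 2, 4, 6}, leaving only 3.
Day 2, shift 2: day 2 has {1, 2, 3, 4, 5, 6} and shift 2 has {1, 2, 3, 4, 6}, leaving only 7.
Day 3, shift 2: day 3 has {2, 3, 4} and shift 2 has {1, 2, 3, 4, 6, 7}, leaving only 5.
Day 3, shift 4: day 3 has {2, 3, 4, 5} and shift 4 has {1, 2, 4, 5, 6}, leaving only 7.
Day 7 already has {1, 2, 4, 5, 6} and shift 4 already has {1, 2, 4, 5, 6, 7}, so day 7, shift 4 must be 3.

3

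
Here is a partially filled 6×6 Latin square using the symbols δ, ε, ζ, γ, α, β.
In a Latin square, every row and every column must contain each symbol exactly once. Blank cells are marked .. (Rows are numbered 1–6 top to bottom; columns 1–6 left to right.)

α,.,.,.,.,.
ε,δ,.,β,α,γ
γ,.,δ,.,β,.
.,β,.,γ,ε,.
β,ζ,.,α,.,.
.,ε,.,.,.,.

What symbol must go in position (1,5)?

ζ

Row 1, column 2: row 1 has {α} and column 2 has {δ, ε, ζ, β}, leaving only γ.
Row 2, column 3: row 2 has {δ, ε, γ, α, β} and column 3 has {δ}, leaving only ζ.
Row 3, column 2: row 3 has {δ, γ, β} and column 2 has {δ, ε, ζ, γ, β}, leaving only α.
Row 4, column 3: row 4 has {ε, γ, β} and column 3 has {δ, ζ}, leaving only α.
Row 1, column 5 is narrowed to {δ, ζ}.
If it were δ, then row 3, column 6 would be left with no valid symbol.
So row 1, column 5 must be ζ.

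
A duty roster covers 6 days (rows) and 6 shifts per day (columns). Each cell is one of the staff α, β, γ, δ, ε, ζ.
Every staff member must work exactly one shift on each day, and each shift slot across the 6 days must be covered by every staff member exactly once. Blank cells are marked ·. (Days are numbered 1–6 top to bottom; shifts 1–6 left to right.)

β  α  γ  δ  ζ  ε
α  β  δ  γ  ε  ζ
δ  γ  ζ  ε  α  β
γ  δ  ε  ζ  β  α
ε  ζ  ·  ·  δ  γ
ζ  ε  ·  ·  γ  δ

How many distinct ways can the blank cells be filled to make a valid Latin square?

2

Day 5, shift 3: eliminating its day and shift leaves {α, β}.
Day 5, shift 4: eliminating its day and shift leaves {α, β}.
Day 6, shift 3: eliminating its day and shift leaves {α, β}.
Day 6, shift 4: eliminating its day and shift leaves {α, β}.
Enumerating the assignments across these blanks that avoid any day or shift repeat gives 2 completions.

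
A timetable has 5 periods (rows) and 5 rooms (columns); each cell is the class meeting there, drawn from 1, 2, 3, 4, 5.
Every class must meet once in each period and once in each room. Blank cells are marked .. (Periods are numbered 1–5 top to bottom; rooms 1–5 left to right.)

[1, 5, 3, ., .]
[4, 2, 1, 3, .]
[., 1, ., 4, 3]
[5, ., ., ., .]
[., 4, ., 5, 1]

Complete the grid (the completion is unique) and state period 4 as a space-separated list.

5 3 4 1 2

Period 4, room 2: period 4 has {5} and room 2 has {1, 2, 4, 5}, leaving only 3.
Period 1, room 4: period 1 has {1, 3, 5} and room 4 has {3, 4, 5}, leaving only 2.
Period 4, room 4: period 4 has {3, 5} and room 4 has {2, 3, 4, 5}, leaving only 1.
Period 1, room 5: period 1 has {1, 2, 3, 5} and room 5 has {1, 3}, leaving only 4.
Period 4, room 5: period 4 has {1, 3, 5} and room 5 has {1, 3, 4}, leaving only 2.
Period 4, room 3: period 4 has {1, 2, 3, 5} and room 3 has {1, 3}, leaving only 4.
So period 4 reads: 5 3 4 1 2.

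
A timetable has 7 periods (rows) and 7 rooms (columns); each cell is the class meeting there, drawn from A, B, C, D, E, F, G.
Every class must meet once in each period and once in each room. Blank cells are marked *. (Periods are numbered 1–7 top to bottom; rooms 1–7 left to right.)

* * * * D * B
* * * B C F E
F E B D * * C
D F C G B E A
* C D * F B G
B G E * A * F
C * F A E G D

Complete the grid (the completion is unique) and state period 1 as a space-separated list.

E A G F D C B

Period 1, room 2: period 1 has {B, D} and room 2 has {C, E, F, G}, leaving only A.
Period 1, room 3: period 1 has {A, B, D} and room 3 has {B, C, D, E, F}, leaving only G.
Period 1, room 1: period 1 has {A, B, D, G} and room 1 has {B, C, D, F}, leaving only E.
Period 1, room 6: period 1 has {A, B, D, E, G} and room 6 has {B, E, F, G}, leaving only C.
Period 1, room 4: period 1 has {A, B, C, D, E, G} and room 4 has {A, B, D, G}, leaving only F.
So period 1 reads: E A G F D C B.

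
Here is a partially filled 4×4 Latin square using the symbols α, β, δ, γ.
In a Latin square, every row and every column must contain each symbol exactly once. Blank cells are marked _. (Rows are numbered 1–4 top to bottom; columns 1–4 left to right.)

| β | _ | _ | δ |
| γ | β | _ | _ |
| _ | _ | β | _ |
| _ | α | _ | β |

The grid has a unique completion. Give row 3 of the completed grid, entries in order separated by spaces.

α δ β γ

Row 1, column 2: row 1 has {β, δ} and column 2 has {α, β}, leaving only γ.
Row 3, column 2: row 3 has {β} and column 2 has {α, β, γ}, leaving only δ.
Row 3, column 1: row 3 has {β, δ} and column 1 has {β, γ}, leaving only α.
Row 3, column 4: row 3 has {α, β, δ} and column 4 has {β, δ}, leaving only γ.
So row 3 reads: α δ β γ.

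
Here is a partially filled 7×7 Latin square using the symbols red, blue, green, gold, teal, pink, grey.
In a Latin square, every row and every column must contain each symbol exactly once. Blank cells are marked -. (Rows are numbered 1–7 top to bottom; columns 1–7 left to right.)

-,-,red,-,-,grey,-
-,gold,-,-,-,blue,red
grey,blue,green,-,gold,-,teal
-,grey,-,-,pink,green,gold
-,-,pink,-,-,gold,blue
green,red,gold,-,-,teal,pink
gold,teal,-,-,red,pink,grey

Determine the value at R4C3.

Row 1, column 7: row 1 has {red, grey} and column 7 has {red, blue, gold, teal, pink, grey}, leaving only green.
Row 1, column 2: row 1 has {red, green, grey} and column 2 has {red, blue, gold, teal, grey}, leaving only pink.
Row 3, column 6: row 3 has {blue, green, gold, teal, grey} and column 6 has {blue, green, gold, teal, pink, grey}, leaving only red.
Row 3, column 4: row 3 has {red, blue, green, gold, teal, grey} and column 4 has {}, leaving only pink.
Row 5, column 2: row 5 has {blue, gold, pink} and column 2 has {red, blue, gold, teal, pink, grey}, leaving only green.
Row 7, column 3: row 7 has {red, gold, teal, pink, grey} and column 3 has {red, green, gold, pink}, leaving only blue.
Row 4 already has {green, gold, pink, grey} and column 3 already has {red, blue, green, gold, pink}, so row 4, column 3 must be teal.

teal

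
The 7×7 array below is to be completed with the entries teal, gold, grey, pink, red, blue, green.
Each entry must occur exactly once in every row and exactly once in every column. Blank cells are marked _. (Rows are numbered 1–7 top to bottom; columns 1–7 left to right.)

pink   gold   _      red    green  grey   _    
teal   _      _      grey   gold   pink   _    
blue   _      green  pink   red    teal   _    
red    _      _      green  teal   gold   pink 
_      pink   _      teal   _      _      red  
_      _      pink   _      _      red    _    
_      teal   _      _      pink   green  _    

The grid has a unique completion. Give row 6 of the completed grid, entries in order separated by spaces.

grey green pink gold blue red teal

Row 3, column 2: row 3 has {teal, pink, red, blue, green} and column 2 has {teal, gold, pink}, leaving only grey.
Row 3, column 7: row 3 has {teal, grey, pink, red, blue, green} and column 7 has {pink, red}, leaving only gold.
Row 4, column 2: row 4 has {teal, gold, pink, red, green} and column 2 has {teal, gold, grey, pink}, leaving only blue.
Row 6, column 2: row 6 has {pink, red} and column 2 has {teal, gold, grey, pink, blue}, leaving only green.
Row 2, column 2: row 2 has {teal, gold, grey, pink} and column 2 has {teal, gold, grey, pink, blue, green}, leaving only red.
Row 2, column 3: row 2 has {teal, gold, grey, pink, red} and column 3 has {pink, green}, leaving only blue.
Row 1, column 3: row 1 has {gold, grey, pink, red, green} and column 3 has {pink, blue, green}, leaving only teal.
Row 1, column 7: row 1 has {teal, gold, grey, pink, red, green} and column 7 has {gold, pink, red}, leaving only blue.
Row 2, column 7: row 2 has {teal, gold, grey, pink, red, blue} and column 7 has {gold, pink, red, blue}, leaving only green.
Row 4, column 3: row 4 has {teal, gold, pink, red, blue, green} and column 3 has {teal, pink, blue, green}, leaving only grey.
Row 5, column 3: row 5 has {teal, pink, red} and column 3 has {teal, grey, pink, blue, green}, leaving only gold.
Row 5, column 6: row 5 has {teal, gold, pink, red} and column 6 has {teal, gold, grey, pink, red, green}, leaving only blue.
Row 5, column 5: row 5 has {teal, gold, pink, red, blue} and column 5 has {teal, gold, pink, red, green}, leaving only grey.
Row 6, column 5: row 6 has {pink, red, green} and column 5 has {teal, gold, grey, pink, red, green}, leaving only blue.
Row 6, column 4: row 6 has {pink, red, blue, green} and column 4 has {teal, grey, pink, red, green}, leaving only gold.
Row 6, column 1: row 6 has {gold, pink, red, blue, green} and column 1 has {teal, pink, red, blue}, leaving only grey.
Row 6, column 7: row 6 has {gold, grey, pink, red, blue, green} and column 7 has {gold, pink, red, blue, green}, leaving only teal.
So row 6 reads: grey green pink gold blue red teal.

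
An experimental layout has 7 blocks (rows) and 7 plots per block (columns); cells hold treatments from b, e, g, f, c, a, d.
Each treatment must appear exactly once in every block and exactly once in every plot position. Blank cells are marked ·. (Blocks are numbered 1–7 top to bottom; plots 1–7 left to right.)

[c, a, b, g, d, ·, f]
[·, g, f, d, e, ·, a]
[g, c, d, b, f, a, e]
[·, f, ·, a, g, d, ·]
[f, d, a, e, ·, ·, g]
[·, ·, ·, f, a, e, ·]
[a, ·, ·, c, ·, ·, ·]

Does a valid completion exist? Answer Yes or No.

Block 1, plot 6: block 1 together with plot 6 already contain {b, e, g, f, c, a, d} — every symbol — so nothing can go there. The grid has no valid completion.

No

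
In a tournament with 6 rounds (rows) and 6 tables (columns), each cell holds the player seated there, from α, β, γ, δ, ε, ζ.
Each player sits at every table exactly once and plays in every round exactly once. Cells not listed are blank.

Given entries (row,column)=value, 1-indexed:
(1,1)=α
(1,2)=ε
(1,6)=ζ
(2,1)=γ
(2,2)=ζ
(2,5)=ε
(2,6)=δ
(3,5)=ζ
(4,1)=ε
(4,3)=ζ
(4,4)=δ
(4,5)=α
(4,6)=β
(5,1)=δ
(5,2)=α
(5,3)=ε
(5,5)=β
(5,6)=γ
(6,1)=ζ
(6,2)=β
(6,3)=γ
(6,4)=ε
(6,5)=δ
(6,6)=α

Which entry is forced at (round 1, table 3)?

Round 1, table 5: round 1 has {α, ε, ζ} and table 5 has {α, β, δ, ε, ζ}, leaving only γ.
Round 1, table 4: round 1 has {α, γ, ε, ζ} and table 4 has {δ, ε}, leaving only β.
Round 1 already has {α, β, γ, ε, ζ} and table 3 already has {γ, ε, ζ}, so round 1, table 3 must be δ.

δ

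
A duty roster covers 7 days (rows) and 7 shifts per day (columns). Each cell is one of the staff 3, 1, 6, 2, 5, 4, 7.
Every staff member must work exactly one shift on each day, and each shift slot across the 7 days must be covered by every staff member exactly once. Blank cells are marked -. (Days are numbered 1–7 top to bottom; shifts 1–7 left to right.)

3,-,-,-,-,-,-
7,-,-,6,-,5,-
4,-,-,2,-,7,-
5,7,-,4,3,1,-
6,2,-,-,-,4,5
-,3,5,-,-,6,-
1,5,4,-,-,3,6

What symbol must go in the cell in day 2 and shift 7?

Day 1, shift 6: day 1 has {3} and shift 6 has {3, 1, 6, 5, 4, 7}, leaving only 2.
Day 4, shift 7: day 4 has {3, 1, 5, 4, 7} and shift 7 has {6, 5}, leaving only 2.
Day 4, shift 3: day 4 has {3, 1, 2, 5, 4, 7} and shift 3 has {5, 4}, leaving only 6.
Day 6, shift 1: day 6 has {3, 6, 5} and shift 1 has {3, 1, 6, 5, 4, 7}, leaving only 2.
Day 7, shift 4: day 7 has {3, 1, 6, 5, 4} and shift 4 has {6, 2, 4}, leaving only 7.
Day 6, shift 4: day 6 has {3, 6, 2, 5} and shift 4 has {6, 2, 4, 7}, leaving only 1.
Day 1, shift 4: day 1 has {3, 2} and shift 4 has {1, 6, 2, 4, 7}, leaving only 5.
Day 5, shift 4: day 5 has {6, 2, 5, 4} and shift 4 has {1, 6, 2, 5, 4, 7}, leaving only 3.
Day 7, shift 5: day 7 has {3, 1, 6, 5, 4, 7} and shift 5 has {3}, leaving only 2.
Day 2, shift 7 is narrowed to {3, 1, 4}.
If it were 1, then day 2, shift 5 would be left with no valid symbol.
If it were 4, then day 2, shift 5 would be left with no valid symbol.
So day 2, shift 7 must be 3.

3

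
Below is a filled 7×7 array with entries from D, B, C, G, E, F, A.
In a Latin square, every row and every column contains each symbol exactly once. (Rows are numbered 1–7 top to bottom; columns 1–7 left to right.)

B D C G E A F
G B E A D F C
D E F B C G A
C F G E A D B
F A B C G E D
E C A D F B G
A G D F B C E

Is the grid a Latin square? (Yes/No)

Each row is a permutation of the 7 symbols, and so is each column.

Yes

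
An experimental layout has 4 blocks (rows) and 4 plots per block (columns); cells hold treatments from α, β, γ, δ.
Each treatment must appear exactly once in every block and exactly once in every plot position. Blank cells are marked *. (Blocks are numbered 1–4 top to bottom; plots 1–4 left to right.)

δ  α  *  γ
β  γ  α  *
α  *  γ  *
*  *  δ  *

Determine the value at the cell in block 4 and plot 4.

Block 1, plot 3: block 1 has {α, γ, δ} and plot 3 has {α, γ, δ}, leaving only β.
Block 2, plot 4: block 2 has {α, β, γ} and plot 4 has {γ}, leaving only δ.
Block 3, plot 4: block 3 has {α, γ} and plot 4 has {γ, δ}, leaving only β.
Block 4 already has {δ} and plot 4 already has {β, γ, δ}, so block 4, plot 4 must be α.

α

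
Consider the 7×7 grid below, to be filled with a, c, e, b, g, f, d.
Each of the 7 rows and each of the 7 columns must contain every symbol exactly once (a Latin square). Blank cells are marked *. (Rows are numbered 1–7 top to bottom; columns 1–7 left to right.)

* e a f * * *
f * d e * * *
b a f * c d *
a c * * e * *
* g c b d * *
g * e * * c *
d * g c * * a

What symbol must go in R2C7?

c

Row 1, column 1: row 1 has {a, e, f} and column 1 has {a, b, g, f, d}, leaving only c.
Row 2, column 2: row 2 has {e, f, d} and column 2 has {a, c, e, g}, leaving only b.
Row 3, column 4: row 3 has {a, c, b, f, d} and column 4 has {c, e, b, f}, leaving only g.
Row 3, column 7: row 3 has {a, c, b, g, f, d} and column 7 has {a}, leaving only e.
Row 4, column 3: row 4 has {a, c, e} and column 3 has {a, c, e, g, f, d}, leaving only b.
Row 4, column 4: row 4 has {a, c, e, b} and column 4 has {c, e, b, g, f}, leaving only d.
Row 5, column 1: row 5 has {c, b, g, d} and column 1 has {a, c, b, g, f, d}, leaving only e.
Row 5, column 7: row 5 has {c, e, b, g, d} and column 7 has {a, e}, leaving only f.
Row 4, column 7: row 4 has {a, c, e, b, d} and column 7 has {a, e, f}, leaving only g.
Row 2 already has {e, b, f, d} and column 7 already has {a, e, g, f}, so row 2, column 7 must be c.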